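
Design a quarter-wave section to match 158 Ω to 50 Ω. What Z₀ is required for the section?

Z_qwt = √(Z_0·R_L) = √(50 × 158) = √7900

Z_qwt ≈ 88.9 Ω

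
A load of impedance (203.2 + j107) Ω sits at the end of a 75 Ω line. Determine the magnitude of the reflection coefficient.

|Γ| ≈ 0.56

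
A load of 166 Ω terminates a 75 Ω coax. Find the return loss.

Γ = (166 − 75)/(166 + 75) = 0.378
RL = −20·log₁₀|Γ| = −20·log₁₀(0.378)

RL ≈ 8.46 dB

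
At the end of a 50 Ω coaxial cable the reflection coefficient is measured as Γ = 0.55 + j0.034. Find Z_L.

Z_L ≈ 171 + j16.7 Ω

Z_L = Z_0·(1 + Γ)/(1 − Γ) = 50·(1.55 + j0.034)/(0.45 − j0.034)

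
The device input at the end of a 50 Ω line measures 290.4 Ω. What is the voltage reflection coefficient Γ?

Γ = (Z_L − Z_0)/(Z_L + Z_0) = (290.4 − 50)/(290.4 + 50) = 240.4/340.4

Γ = 0.706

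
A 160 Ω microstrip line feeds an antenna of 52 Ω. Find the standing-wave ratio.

Γ = (52 − 160)/(52 + 160) = -0.509
VSWR = (1 + 0.509)/(1 − 0.509)

VSWR ≈ 3.08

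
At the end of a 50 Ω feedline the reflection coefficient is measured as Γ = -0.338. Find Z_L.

Z_L ≈ 24.7 Ω

Z_L = Z_0·(1 + Γ)/(1 − Γ) = 50·(0.662)/(1.34)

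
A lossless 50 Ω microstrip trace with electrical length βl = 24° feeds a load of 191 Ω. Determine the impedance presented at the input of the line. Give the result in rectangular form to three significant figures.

tan(βl) = tan(24°) = 0.445
Z_in = Z_0·(Z_L + jZ_0·tanβl)/(Z_0 + jZ_L·tanβl)
     = 50·(191 + j22.3)/(50 + j85)

Z_in ≈ 58.8 − j77.7 Ω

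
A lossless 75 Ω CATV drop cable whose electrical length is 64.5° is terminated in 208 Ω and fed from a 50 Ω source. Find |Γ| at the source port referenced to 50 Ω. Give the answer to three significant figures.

tan(βl) = 2.1
Z_in = Z_0·(Z_L + jZ_0·tanβl)/(Z_0 + jZ_L·tanβl) = 32.2 − j30.2 Ω
Γ_s = (Z_in − Z_s)/(Z_in + Z_s) = (-17.8 − j30.2)/(82.2 − j30.2), |Γ_s| = 0.4

|Γ| ≈ 0.4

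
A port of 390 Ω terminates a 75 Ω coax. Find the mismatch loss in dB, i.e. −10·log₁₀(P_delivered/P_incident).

mismatch loss ≈ 2.67 dB

Γ = (390 − 75)/(390 + 75) = 0.677
|Γ|² = 0.459, so P_del/P_inc = 1 − |Γ|² = 0.541
ML = −10·log₁₀(1 − |Γ|²)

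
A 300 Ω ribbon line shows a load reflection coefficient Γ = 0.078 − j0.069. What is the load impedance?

Z_L = Z_0·(1 + Γ)/(1 − Γ) = 300·(1.08 − j0.069)/(0.922 + j0.069)

Z_L ≈ 347 − j48.4 Ω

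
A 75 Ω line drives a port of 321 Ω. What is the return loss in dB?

RL ≈ 4.14 dB

Γ = (321 − 75)/(321 + 75) = 0.621
RL = −20·log₁₀|Γ| = −20·log₁₀(0.621)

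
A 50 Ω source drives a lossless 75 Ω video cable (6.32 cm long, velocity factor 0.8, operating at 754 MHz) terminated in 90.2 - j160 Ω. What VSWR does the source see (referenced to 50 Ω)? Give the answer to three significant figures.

λ = v/f = 0.8·c / 754 MHz = 0.318 m
βl = 2π·l/λ = 2π × 0.199 = 71.5°
tan(βl) = 2.99
Z_in = Z_0·(Z_L + jZ_0·tanβl)/(Z_0 + jZ_L·tanβl) = 13.3 + j2.19 Ω
Γ_s = (Z_in − Z_s)/(Z_in + Z_s) = (-36.7 + j2.19)/(63.3 + j2.19), |Γ_s| = 0.58
VSWR = (1 + |Γ_s|)/(1 − |Γ_s|)

VSWR ≈ 3.77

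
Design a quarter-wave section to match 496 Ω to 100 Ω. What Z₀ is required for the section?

Z_qwt = √(Z_0·R_L) = √(100 × 496) = √49600

Z_qwt ≈ 223 Ω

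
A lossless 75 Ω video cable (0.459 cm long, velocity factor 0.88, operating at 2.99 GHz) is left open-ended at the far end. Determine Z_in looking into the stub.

λ = v/f = 0.88·c / 2.99 GHz = 0.0883 m
βl = 2π·l/λ = 2π × 0.052 = 18.7°
tan(βl) = 0.339
For an open-ended stub, Z_in = −jZ_0·cot(βl) = −jZ_0/tan(βl)

Z_in ≈ −j221 Ω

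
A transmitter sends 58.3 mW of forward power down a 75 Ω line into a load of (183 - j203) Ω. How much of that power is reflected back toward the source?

P_reflected ≈ 28.6 mW

|Γ| = |(108 − j203)/(258 − j203)| = 0.7
|Γ|² = 0.491
P_refl = |Γ|²·P_inc = 28.6 mW, P_del = (1 − |Γ|²)·P_inc = 29.7 mW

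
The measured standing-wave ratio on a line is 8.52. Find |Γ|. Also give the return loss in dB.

|Γ| = (S − 1)/(S + 1) = (8.52 − 1)/(8.52 + 1) = 7.52/9.52
RL = −20·log₁₀|Γ| = −20·log₁₀(0.79)

|Γ| ≈ 0.79; return loss ≈ 2.05 dB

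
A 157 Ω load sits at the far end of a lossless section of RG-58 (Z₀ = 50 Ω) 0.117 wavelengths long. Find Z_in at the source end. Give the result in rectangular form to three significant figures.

Z_in ≈ 31.5 − j44.2 Ω

βl = 2π × 0.117 = 42.1°
tan(βl) = tan(42.1°) = 0.904
Z_in = Z_0·(Z_L + jZ_0·tanβl)/(Z_0 + jZ_L·tanβl)
     = 50·(157 + j45.2)/(50 + j142)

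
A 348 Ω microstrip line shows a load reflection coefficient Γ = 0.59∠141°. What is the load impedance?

Z_L ≈ 100 + j114 Ω

Z_L = Z_0·(1 + Γ)/(1 − Γ) = 348·(0.541 + j0.371)/(1.46 − j0.371)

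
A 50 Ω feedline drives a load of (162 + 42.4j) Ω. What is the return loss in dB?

Γ = (112 + j42.4)/(212 + j42.4), |Γ| = 0.554
RL = −20·log₁₀|Γ| = −20·log₁₀(0.554)

RL ≈ 5.13 dB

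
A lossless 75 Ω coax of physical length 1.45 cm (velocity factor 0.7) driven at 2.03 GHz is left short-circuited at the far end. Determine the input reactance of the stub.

X_in ≈ 90.9 Ω (inductive)

λ = v/f = 0.7·c / 2.03 GHz = 0.103 m
βl = 2π·l/λ = 2π × 0.14 = 50.5°
tan(βl) = 1.21
For a short-circuited stub, Z_in = jZ_0·tan(βl)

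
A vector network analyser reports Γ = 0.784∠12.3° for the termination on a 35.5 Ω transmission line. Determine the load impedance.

Z_L = Z_0·(1 + Γ)/(1 − Γ) = 35.5·(1.77 + j0.167)/(0.234 − j0.167)

Z_L ≈ 166 + j143 Ω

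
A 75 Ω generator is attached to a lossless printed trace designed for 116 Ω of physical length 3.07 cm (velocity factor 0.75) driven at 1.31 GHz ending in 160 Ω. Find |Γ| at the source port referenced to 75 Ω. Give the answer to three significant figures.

λ = v/f = 0.75·c / 1.31 GHz = 0.172 m
βl = 2π·l/λ = 2π × 0.179 = 64.3°
tan(βl) = 2.08
Z_in = Z_0·(Z_L + jZ_0·tanβl)/(Z_0 + jZ_L·tanβl) = 92.3 − j23.6 Ω
Γ_s = (Z_in − Z_s)/(Z_in + Z_s) = (17.3 − j23.6)/(167 − j23.6), |Γ_s| = 0.173

|Γ| ≈ 0.173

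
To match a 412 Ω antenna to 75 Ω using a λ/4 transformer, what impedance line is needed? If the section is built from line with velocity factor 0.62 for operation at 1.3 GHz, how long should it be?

Z_qwt ≈ 176 Ω; length ≈ 3.58 cm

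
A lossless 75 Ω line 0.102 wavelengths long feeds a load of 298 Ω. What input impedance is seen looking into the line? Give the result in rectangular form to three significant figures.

βl = 2π × 0.102 = 36.7°
tan(βl) = tan(36.7°) = 0.746
Z_in = Z_0·(Z_L + jZ_0·tanβl)/(Z_0 + jZ_L·tanβl)
     = 75·(298 + j55.9)/(75 + j222)

Z_in ≈ 47.4 − j84.6 Ω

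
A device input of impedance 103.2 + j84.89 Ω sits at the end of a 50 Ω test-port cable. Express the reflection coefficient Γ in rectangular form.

Γ = (Z_L − Z_0)/(Z_L + Z_0) = (53.2 + j84.89)/(153.2 + j84.89)

Γ ≈ 0.501 + j0.277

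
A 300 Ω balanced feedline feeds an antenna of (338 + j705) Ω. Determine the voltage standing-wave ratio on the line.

VSWR ≈ 6.77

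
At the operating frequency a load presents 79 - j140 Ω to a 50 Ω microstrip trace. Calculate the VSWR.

Γ = (Z_L − Z_0)/(Z_L + Z_0) = (29 − j140)/(129 − j140)
|Γ| = 143/190 = 0.751
VSWR = (1 + |Γ|)/(1 − |Γ|) = 1.75/0.249

VSWR ≈ 7.03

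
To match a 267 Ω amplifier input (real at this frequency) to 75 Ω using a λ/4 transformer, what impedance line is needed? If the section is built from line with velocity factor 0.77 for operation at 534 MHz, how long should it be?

Z_qwt = √(Z_0·R_L) = √(75 × 267) = √20020
λ = 0.77·c/f = 0.433 m, so l = λ/4 = 0.108 m

Z_qwt ≈ 142 Ω; length ≈ 10.8 cm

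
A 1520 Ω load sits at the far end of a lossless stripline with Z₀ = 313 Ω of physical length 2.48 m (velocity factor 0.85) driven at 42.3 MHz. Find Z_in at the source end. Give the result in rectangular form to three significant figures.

Z_in ≈ 208 + j434 Ω

λ = v/f = 0.85·c / 42.3 MHz = 6.03 m
βl = 2π·l/λ = 2π × 0.411 = 148°
tan(βl) = tan(148°) = -0.622
Z_in = Z_0·(Z_L + jZ_0·tanβl)/(Z_0 + jZ_L·tanβl)
     = 313·(1520 − j195)/(313 − j946)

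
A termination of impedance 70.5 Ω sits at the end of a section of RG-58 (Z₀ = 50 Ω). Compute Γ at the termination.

Γ = 0.17

Γ = (Z_L − Z_0)/(Z_L + Z_0) = (70.5 − 50)/(70.5 + 50) = 20.5/120.5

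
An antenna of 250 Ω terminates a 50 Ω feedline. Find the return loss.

Γ = (250 − 50)/(250 + 50) = 0.667
RL = −20·log₁₀|Γ| = −20·log₁₀(0.667)

RL ≈ 3.52 dB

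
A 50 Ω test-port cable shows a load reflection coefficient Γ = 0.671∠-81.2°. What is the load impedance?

Z_L ≈ 22.1 − j53.3 Ω

Z_L = Z_0·(1 + Γ)/(1 − Γ) = 50·(1.1 − j0.663)/(0.897 + j0.663)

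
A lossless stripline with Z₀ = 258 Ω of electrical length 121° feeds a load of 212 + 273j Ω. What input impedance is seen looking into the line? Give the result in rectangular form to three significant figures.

tan(βl) = tan(121°) = -1.66
Z_in = Z_0·(Z_L + jZ_0·tanβl)/(Z_0 + jZ_L·tanβl)
     = 258·(212 − j156)/(712 − j353)

Z_in ≈ 84.2 − j14.9 Ω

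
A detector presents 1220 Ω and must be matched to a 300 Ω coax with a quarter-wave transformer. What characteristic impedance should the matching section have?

Z_qwt = √(Z_0·R_L) = √(300 × 1220) = √366000

Z_qwt ≈ 605 Ω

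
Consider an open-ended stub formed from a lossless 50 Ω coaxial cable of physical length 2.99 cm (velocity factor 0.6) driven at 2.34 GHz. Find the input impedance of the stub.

Z_in ≈ +j59.4 Ω

λ = v/f = 0.6·c / 2.34 GHz = 0.0769 m
βl = 2π·l/λ = 2π × 0.389 = 140°
tan(βl) = -0.841
For an open-ended stub, Z_in = −jZ_0·cot(βl) = −jZ_0/tan(βl)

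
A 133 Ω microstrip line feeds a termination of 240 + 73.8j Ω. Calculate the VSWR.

VSWR ≈ 2.04

Γ = (Z_L − Z_0)/(Z_L + Z_0) = (107 + j73.8)/(373 + j73.8)
|Γ| = 130/380 = 0.342
VSWR = (1 + |Γ|)/(1 − |Γ|) = 1.34/0.658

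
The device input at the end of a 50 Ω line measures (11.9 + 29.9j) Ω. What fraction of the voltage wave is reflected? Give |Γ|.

|Γ| ≈ 0.705

Γ = (Z_L − Z_0)/(Z_L + Z_0) = (-38.1 + j29.9)/(61.9 + j29.9)
|Γ| = 48.4/68.7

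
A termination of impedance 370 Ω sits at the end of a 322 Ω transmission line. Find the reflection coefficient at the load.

Γ = (Z_L − Z_0)/(Z_L + Z_0) = (370 − 322)/(370 + 322) = 48/692

Γ = 0.0694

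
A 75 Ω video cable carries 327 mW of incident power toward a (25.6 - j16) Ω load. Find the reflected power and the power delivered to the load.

|Γ| = |(-49.4 − j16)/(100.6 − j16)| = 0.51
|Γ|² = 0.26
P_refl = |Γ|²·P_inc = 85 mW, P_del = (1 − |Γ|²)·P_inc = 242 mW

P_reflected ≈ 85 mW; P_delivered ≈ 242 mW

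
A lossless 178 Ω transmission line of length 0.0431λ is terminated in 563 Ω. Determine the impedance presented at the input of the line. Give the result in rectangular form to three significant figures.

Z_in ≈ 342 − j251 Ω

βl = 2π × 0.0431 = 15.5°
tan(βl) = tan(15.5°) = 0.278
Z_in = Z_0·(Z_L + jZ_0·tanβl)/(Z_0 + jZ_L·tanβl)
     = 178·(563 + j49.4)/(178 + j156)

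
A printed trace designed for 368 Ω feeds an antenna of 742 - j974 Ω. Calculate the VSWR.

VSWR ≈ 5.81

Γ = (Z_L − Z_0)/(Z_L + Z_0) = (374 − j974)/(1110 − j974)
|Γ| = 1040/1480 = 0.707
VSWR = (1 + |Γ|)/(1 − |Γ|) = 1.71/0.293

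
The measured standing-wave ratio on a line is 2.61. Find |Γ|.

|Γ| = (S − 1)/(S + 1) = (2.61 − 1)/(2.61 + 1) = 1.61/3.61

|Γ| ≈ 0.446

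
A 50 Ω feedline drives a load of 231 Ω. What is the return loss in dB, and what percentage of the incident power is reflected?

RL ≈ 3.82 dB; 41.5% of incident power reflected

Γ = (231 − 50)/(231 + 50) = 0.644
RL = −20·log₁₀(0.644) = 3.82 dB
P_refl/P_inc = |Γ|² = 0.415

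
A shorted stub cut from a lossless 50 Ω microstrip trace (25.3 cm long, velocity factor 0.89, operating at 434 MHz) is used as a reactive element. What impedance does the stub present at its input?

λ = v/f = 0.89·c / 434 MHz = 0.615 m
βl = 2π·l/λ = 2π × 0.411 = 148°
tan(βl) = -0.624
For a shorted stub, Z_in = jZ_0·tan(βl)

Z_in ≈ −j31.2 Ω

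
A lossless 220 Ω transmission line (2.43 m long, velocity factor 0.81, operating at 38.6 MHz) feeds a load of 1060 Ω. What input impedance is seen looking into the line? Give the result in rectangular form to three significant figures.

λ = v/f = 0.81·c / 38.6 MHz = 6.3 m
βl = 2π·l/λ = 2π × 0.386 = 139°
tan(βl) = tan(139°) = -0.871
Z_in = Z_0·(Z_L + jZ_0·tanβl)/(Z_0 + jZ_L·tanβl)
     = 220·(1060 − j192)/(220 − j923)

Z_in ≈ 100 + j229 Ω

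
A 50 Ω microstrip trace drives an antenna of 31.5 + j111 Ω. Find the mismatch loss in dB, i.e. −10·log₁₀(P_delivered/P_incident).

mismatch loss ≈ 4.79 dB

Γ = (-18.5 + j111)/(81.5 + j111), |Γ| = 0.817
|Γ|² = 0.668, so P_del/P_inc = 1 − |Γ|² = 0.332
ML = −10·log₁₀(1 − |Γ|²)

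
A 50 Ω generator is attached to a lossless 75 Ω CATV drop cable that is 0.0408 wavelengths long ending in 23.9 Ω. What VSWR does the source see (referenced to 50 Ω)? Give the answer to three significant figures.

VSWR ≈ 2.28

βl = 2π × 0.0408 = 14.7°
tan(βl) = 0.262
Z_in = Z_0·(Z_L + jZ_0·tanβl)/(Z_0 + jZ_L·tanβl) = 25.4 + j17.5 Ω
Γ_s = (Z_in − Z_s)/(Z_in + Z_s) = (-24.6 + j17.5)/(75.4 + j17.5), |Γ_s| = 0.391
VSWR = (1 + |Γ_s|)/(1 − |Γ_s|)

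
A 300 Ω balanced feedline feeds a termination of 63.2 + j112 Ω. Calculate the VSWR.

VSWR ≈ 5.44

Γ = (Z_L − Z_0)/(Z_L + Z_0) = (-236.8 + j112)/(363.2 + j112)
|Γ| = 262/380 = 0.689
VSWR = (1 + |Γ|)/(1 − |Γ|) = 1.69/0.311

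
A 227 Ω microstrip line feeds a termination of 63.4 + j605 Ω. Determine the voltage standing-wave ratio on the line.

Γ = (Z_L − Z_0)/(Z_L + Z_0) = (-163.6 + j605)/(290.4 + j605)
|Γ| = 627/671 = 0.934
VSWR = (1 + |Γ|)/(1 − |Γ|) = 1.93/0.0661

VSWR ≈ 29.3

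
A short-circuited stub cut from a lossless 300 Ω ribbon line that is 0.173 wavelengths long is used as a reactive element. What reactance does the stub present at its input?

βl = 2π × 0.173 = 62.3°
tan(βl) = 1.9
For a short-circuited stub, Z_in = jZ_0·tan(βl)

X_in ≈ 571 Ω (inductive)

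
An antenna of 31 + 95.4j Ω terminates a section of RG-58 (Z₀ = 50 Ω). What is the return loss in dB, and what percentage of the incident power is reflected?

RL ≈ 2.19 dB; 60.4% of incident power reflected

Γ = (-19 + j95.4)/(81 + j95.4), |Γ| = 0.777
RL = −20·log₁₀(0.777) = 2.19 dB
P_refl/P_inc = |Γ|² = 0.604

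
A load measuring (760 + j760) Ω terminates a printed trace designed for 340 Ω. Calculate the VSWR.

Γ = (Z_L − Z_0)/(Z_L + Z_0) = (420 + j760)/(1100 + j760)
|Γ| = 868/1340 = 0.649
VSWR = (1 + |Γ|)/(1 − |Γ|) = 1.65/0.351

VSWR ≈ 4.71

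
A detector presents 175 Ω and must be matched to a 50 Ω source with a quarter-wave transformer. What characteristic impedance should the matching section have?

Z_qwt ≈ 93.5 Ω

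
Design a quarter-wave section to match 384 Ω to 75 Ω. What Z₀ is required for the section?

Z_qwt ≈ 170 Ω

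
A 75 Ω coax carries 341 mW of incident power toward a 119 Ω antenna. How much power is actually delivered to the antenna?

P_delivered ≈ 323 mW

Γ = (119 − 75)/(119 + 75) = 0.227
|Γ|² = 0.0514
P_refl = |Γ|²·P_inc = 17.5 mW, P_del = (1 − |Γ|²)·P_inc = 323 mW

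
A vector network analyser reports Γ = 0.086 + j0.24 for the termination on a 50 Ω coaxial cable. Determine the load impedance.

Z_L ≈ 52.4 + j26.9 Ω

Z_L = Z_0·(1 + Γ)/(1 − Γ) = 50·(1.09 + j0.24)/(0.914 − j0.24)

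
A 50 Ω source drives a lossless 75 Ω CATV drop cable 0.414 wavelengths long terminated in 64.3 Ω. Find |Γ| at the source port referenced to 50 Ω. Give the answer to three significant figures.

βl = 2π × 0.414 = 149°
tan(βl) = -0.6
Z_in = Z_0·(Z_L + jZ_0·tanβl)/(Z_0 + jZ_L·tanβl) = 69.1 − j9.43 Ω
Γ_s = (Z_in − Z_s)/(Z_in + Z_s) = (19.1 − j9.43)/(119 − j9.43), |Γ_s| = 0.179

|Γ| ≈ 0.179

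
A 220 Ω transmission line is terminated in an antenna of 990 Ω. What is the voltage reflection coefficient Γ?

Γ = 0.636

Γ = (Z_L − Z_0)/(Z_L + Z_0) = (990 − 220)/(990 + 220) = 770/1210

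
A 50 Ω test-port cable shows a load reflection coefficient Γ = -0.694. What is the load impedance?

Z_L = Z_0·(1 + Γ)/(1 − Γ) = 50·(0.306)/(1.69)

Z_L ≈ 9.03 Ω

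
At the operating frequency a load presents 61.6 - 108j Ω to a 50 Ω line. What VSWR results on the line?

Γ = (Z_L − Z_0)/(Z_L + Z_0) = (11.6 − j108)/(111.6 − j108)
|Γ| = 109/155 = 0.699
VSWR = (1 + |Γ|)/(1 − |Γ|) = 1.7/0.301

VSWR ≈ 5.65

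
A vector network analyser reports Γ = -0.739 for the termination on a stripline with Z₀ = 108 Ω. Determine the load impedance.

Z_L ≈ 16.2 Ω

Z_L = Z_0·(1 + Γ)/(1 − Γ) = 108·(0.261)/(1.74)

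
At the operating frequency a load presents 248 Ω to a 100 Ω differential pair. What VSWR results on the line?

VSWR ≈ 2.48

For a purely resistive load, VSWR = R_L/Z_0 or Z_0/R_L (whichever > 1) = 248/100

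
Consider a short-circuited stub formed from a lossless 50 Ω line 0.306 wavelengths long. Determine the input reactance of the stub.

βl = 2π × 0.306 = 110°
tan(βl) = -2.72
For a short-circuited stub, Z_in = jZ_0·tan(βl)

X_in ≈ -136 Ω (capacitive)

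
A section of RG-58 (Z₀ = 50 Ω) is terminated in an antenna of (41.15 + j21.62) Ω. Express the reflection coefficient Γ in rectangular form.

Γ = (Z_L − Z_0)/(Z_L + Z_0) = (-8.85 + j21.62)/(91.15 + j21.62)

Γ ≈ -0.0387 + j0.246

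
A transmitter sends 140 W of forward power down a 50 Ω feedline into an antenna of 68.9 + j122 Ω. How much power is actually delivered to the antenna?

P_delivered ≈ 66.5 W

|Γ| = |(18.9 + j122)/(118.9 + j122)| = 0.725
|Γ|² = 0.525
P_refl = |Γ|²·P_inc = 73.5 W, P_del = (1 − |Γ|²)·P_inc = 66.5 W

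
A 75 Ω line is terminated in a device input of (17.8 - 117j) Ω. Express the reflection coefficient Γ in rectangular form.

Γ = (Z_L − Z_0)/(Z_L + Z_0) = (-57.2 − j117)/(92.8 − j117)

Γ ≈ 0.376 − j0.787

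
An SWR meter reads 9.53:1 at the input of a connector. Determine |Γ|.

|Γ| = (S − 1)/(S + 1) = (9.53 − 1)/(9.53 + 1) = 8.53/10.5

|Γ| ≈ 0.81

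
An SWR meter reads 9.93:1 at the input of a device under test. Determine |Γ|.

|Γ| ≈ 0.817

|Γ| = (S − 1)/(S + 1) = (9.93 − 1)/(9.93 + 1) = 8.93/10.9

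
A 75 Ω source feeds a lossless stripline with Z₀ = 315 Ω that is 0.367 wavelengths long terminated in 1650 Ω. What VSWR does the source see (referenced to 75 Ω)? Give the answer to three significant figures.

βl = 2π × 0.367 = 132°
tan(βl) = -1.11
Z_in = Z_0·(Z_L + jZ_0·tanβl)/(Z_0 + jZ_L·tanβl) = 106 + j267 Ω
Γ_s = (Z_in − Z_s)/(Z_in + Z_s) = (31.1 + j267)/(181 + j267), |Γ_s| = 0.833
VSWR = (1 + |Γ_s|)/(1 − |Γ_s|)

VSWR ≈ 11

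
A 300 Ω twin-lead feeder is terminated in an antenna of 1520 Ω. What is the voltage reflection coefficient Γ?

Γ = 0.67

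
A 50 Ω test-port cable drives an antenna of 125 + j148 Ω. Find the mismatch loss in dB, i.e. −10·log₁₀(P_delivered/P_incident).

mismatch loss ≈ 3.22 dB

Γ = (75 + j148)/(175 + j148), |Γ| = 0.724
|Γ|² = 0.524, so P_del/P_inc = 1 − |Γ|² = 0.476
ML = −10·log₁₀(1 − |Γ|²)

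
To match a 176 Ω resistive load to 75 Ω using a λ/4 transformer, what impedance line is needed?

Z_qwt = √(Z_0·R_L) = √(75 × 176) = √13200

Z_qwt ≈ 115 Ω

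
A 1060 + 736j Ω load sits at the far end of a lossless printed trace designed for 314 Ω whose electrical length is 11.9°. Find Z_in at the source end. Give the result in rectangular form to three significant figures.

tan(βl) = tan(11.9°) = 0.211
Z_in = Z_0·(Z_L + jZ_0·tanβl)/(Z_0 + jZ_L·tanβl)
     = 314·(1060 + j802)/(159 + j223)

Z_in ≈ 1450 − j457 Ω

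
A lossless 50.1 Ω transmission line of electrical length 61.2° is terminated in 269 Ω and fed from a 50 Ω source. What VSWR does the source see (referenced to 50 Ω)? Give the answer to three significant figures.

VSWR ≈ 5.36

tan(βl) = 1.82
Z_in = Z_0·(Z_L + jZ_0·tanβl)/(Z_0 + jZ_L·tanβl) = 12 − j26.3 Ω
Γ_s = (Z_in − Z_s)/(Z_in + Z_s) = (-38 − j26.3)/(62 − j26.3), |Γ_s| = 0.686
VSWR = (1 + |Γ_s|)/(1 − |Γ_s|)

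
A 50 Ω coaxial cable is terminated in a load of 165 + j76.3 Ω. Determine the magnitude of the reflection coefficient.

|Γ| ≈ 0.605

Γ = (Z_L − Z_0)/(Z_L + Z_0) = (115 + j76.3)/(215 + j76.3)
|Γ| = 138/228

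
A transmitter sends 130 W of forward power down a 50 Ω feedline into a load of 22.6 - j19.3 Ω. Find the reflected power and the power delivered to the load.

|Γ| = |(-27.4 − j19.3)/(72.6 − j19.3)| = 0.446
|Γ|² = 0.199
P_refl = |Γ|²·P_inc = 25.9 W, P_del = (1 − |Γ|²)·P_inc = 104 W

P_reflected ≈ 25.9 W; P_delivered ≈ 104 W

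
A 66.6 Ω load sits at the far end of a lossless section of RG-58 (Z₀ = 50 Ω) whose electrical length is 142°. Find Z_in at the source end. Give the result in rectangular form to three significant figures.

tan(βl) = tan(142°) = -0.781
Z_in = Z_0·(Z_L + jZ_0·tanβl)/(Z_0 + jZ_L·tanβl)
     = 50·(66.6 − j39.1)/(50 − j52)

Z_in ≈ 51.5 + j14.5 Ω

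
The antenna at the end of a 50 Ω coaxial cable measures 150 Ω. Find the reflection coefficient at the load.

Γ = 0.5

Γ = (Z_L − Z_0)/(Z_L + Z_0) = (150 − 50)/(150 + 50) = 100/200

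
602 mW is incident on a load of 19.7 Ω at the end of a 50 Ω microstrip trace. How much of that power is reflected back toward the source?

P_reflected ≈ 114 mW

Γ = (19.7 − 50)/(19.7 + 50) = -0.435
|Γ|² = 0.189
P_refl = |Γ|²·P_inc = 114 mW, P_del = (1 − |Γ|²)·P_inc = 488 mW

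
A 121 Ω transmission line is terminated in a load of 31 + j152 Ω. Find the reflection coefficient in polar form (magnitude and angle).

Γ ≈ 0.822 ∠ 75.6°

Γ = (Z_L − Z_0)/(Z_L + Z_0) = (-90 + j152)/(152 + j152)
|Γ| = 177/215 = 0.822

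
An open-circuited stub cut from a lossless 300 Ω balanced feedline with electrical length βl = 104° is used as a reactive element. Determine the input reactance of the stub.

tan(βl) = -4.01
For an open-circuited stub, Z_in = −jZ_0·cot(βl) = −jZ_0/tan(βl)

X_in ≈ 74.8 Ω (inductive)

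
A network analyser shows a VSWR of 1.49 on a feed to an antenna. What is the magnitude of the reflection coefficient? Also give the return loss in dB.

|Γ| = (S − 1)/(S + 1) = (1.49 − 1)/(1.49 + 1) = 0.49/2.49
RL = −20·log₁₀|Γ| = −20·log₁₀(0.197)

|Γ| ≈ 0.197; return loss ≈ 14.1 dB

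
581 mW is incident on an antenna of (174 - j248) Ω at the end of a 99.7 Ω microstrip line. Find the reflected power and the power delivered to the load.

P_reflected ≈ 285 mW; P_delivered ≈ 296 mW

|Γ| = |(74.3 − j248)/(273.7 − j248)| = 0.701
|Γ|² = 0.491
P_refl = |Γ|²·P_inc = 285 mW, P_del = (1 − |Γ|²)·P_inc = 296 mW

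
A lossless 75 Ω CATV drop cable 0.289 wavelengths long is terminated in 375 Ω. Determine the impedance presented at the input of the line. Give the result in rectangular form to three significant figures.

Z_in ≈ 15.9 + j18 Ω

βl = 2π × 0.289 = 104°
tan(βl) = tan(104°) = -4
Z_in = Z_0·(Z_L + jZ_0·tanβl)/(Z_0 + jZ_L·tanβl)
     = 75·(375 − j300)/(75 − j1500)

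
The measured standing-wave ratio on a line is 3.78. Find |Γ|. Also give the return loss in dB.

|Γ| ≈ 0.582; return loss ≈ 4.71 dB

|Γ| = (S − 1)/(S + 1) = (3.78 − 1)/(3.78 + 1) = 2.78/4.78
RL = −20·log₁₀|Γ| = −20·log₁₀(0.582)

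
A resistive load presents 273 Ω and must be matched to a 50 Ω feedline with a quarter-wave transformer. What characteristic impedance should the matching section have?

Z_qwt = √(Z_0·R_L) = √(50 × 273) = √13650

Z_qwt ≈ 117 Ω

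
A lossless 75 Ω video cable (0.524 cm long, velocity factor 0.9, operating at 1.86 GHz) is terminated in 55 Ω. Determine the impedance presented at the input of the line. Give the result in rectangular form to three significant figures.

λ = v/f = 0.9·c / 1.86 GHz = 0.145 m
βl = 2π·l/λ = 2π × 0.0361 = 13°
tan(βl) = tan(13°) = 0.231
Z_in = Z_0·(Z_L + jZ_0·tanβl)/(Z_0 + jZ_L·tanβl)
     = 75·(55 + j17.3)/(75 + j12.7)

Z_in ≈ 56.3 + j7.78 Ω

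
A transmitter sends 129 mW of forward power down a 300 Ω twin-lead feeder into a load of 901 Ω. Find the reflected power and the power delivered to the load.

Γ = (901 − 300)/(901 + 300) = 0.5
|Γ|² = 0.25
P_refl = |Γ|²·P_inc = 32.3 mW, P_del = (1 − |Γ|²)·P_inc = 96.7 mW

P_reflected ≈ 32.3 mW; P_delivered ≈ 96.7 mW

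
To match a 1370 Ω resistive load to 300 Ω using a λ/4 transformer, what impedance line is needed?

Z_qwt = √(Z_0·R_L) = √(300 × 1370) = √411000

Z_qwt ≈ 641 Ω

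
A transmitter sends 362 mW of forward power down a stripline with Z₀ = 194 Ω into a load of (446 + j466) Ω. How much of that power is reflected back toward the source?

P_reflected ≈ 162 mW

|Γ| = |(252 + j466)/(640 + j466)| = 0.669
|Γ|² = 0.448
P_refl = |Γ|²·P_inc = 162 mW, P_del = (1 − |Γ|²)·P_inc = 200 mW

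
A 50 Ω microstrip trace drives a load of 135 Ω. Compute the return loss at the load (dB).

Γ = (135 − 50)/(135 + 50) = 0.459
RL = −20·log₁₀|Γ| = −20·log₁₀(0.459)

RL ≈ 6.76 dB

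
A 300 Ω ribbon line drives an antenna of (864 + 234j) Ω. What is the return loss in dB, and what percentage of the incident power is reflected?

RL ≈ 5.78 dB; 26.4% of incident power reflected

Γ = (564 + j234)/(1164 + j234), |Γ| = 0.514
RL = −20·log₁₀(0.514) = 5.78 dB
P_refl/P_inc = |Γ|² = 0.264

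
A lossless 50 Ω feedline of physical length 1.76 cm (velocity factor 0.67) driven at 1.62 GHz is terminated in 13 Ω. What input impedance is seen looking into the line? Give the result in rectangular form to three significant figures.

Z_in ≈ 29.8 + j52.3 Ω

λ = v/f = 0.67·c / 1.62 GHz = 0.124 m
βl = 2π·l/λ = 2π × 0.142 = 51.1°
tan(βl) = tan(51.1°) = 1.24
Z_in = Z_0·(Z_L + jZ_0·tanβl)/(Z_0 + jZ_L·tanβl)
     = 50·(13 + j61.9)/(50 + j16.1)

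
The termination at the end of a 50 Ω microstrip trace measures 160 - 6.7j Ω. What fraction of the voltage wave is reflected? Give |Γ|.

|Γ| ≈ 0.525

Γ = (Z_L − Z_0)/(Z_L + Z_0) = (110 − j6.7)/(210 − j6.7)
|Γ| = 110/210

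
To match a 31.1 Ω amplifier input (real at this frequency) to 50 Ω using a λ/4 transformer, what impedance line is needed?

Z_qwt ≈ 39.4 Ω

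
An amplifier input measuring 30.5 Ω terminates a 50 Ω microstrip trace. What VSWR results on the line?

VSWR ≈ 1.64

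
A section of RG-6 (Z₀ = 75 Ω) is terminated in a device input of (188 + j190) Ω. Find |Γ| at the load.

Γ = (Z_L − Z_0)/(Z_L + Z_0) = (113 + j190)/(263 + j190)
|Γ| = 221/324

|Γ| ≈ 0.681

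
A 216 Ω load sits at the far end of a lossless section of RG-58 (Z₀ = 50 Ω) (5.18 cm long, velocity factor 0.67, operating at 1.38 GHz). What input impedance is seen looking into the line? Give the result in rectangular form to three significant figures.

Z_in ≈ 18.1 + j35.8 Ω

λ = v/f = 0.67·c / 1.38 GHz = 0.146 m
βl = 2π·l/λ = 2π × 0.356 = 128°
tan(βl) = tan(128°) = -1.28
Z_in = Z_0·(Z_L + jZ_0·tanβl)/(Z_0 + jZ_L·tanβl)
     = 50·(216 − j63.9)/(50 − j276)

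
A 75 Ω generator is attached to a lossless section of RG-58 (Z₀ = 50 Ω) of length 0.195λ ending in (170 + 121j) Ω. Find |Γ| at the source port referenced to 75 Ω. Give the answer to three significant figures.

|Γ| ≈ 0.747

βl = 2π × 0.195 = 70.2°
tan(βl) = 2.78
Z_in = Z_0·(Z_L + jZ_0·tanβl)/(Z_0 + jZ_L·tanβl) = 12.2 − j25.4 Ω
Γ_s = (Z_in − Z_s)/(Z_in + Z_s) = (-62.8 − j25.4)/(87.2 − j25.4), |Γ_s| = 0.747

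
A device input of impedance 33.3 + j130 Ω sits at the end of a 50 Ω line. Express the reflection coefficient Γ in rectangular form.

Γ ≈ 0.651 + j0.545

Γ = (Z_L − Z_0)/(Z_L + Z_0) = (-16.7 + j130)/(83.3 + j130)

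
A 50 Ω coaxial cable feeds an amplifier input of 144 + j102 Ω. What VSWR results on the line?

Γ = (Z_L − Z_0)/(Z_L + Z_0) = (94 + j102)/(194 + j102)
|Γ| = 139/219 = 0.633
VSWR = (1 + |Γ|)/(1 − |Γ|) = 1.63/0.367

VSWR ≈ 4.45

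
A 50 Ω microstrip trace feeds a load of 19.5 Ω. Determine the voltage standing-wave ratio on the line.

VSWR ≈ 2.56

Γ = (19.5 − 50)/(19.5 + 50) = -0.439
VSWR = (1 + 0.439)/(1 − 0.439)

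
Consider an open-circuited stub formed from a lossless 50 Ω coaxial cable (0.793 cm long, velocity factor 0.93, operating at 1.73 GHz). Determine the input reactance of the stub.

λ = v/f = 0.93·c / 1.73 GHz = 0.161 m
βl = 2π·l/λ = 2π × 0.0492 = 17.7°
tan(βl) = 0.319
For an open-circuited stub, Z_in = −jZ_0·cot(βl) = −jZ_0/tan(βl)

X_in ≈ -157 Ω (capacitive)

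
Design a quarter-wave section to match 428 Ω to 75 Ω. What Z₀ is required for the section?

Z_qwt = √(Z_0·R_L) = √(75 × 428) = √32100

Z_qwt ≈ 179 Ω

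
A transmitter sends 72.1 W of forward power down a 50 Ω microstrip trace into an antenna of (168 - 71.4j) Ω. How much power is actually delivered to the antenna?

P_delivered ≈ 46 W

|Γ| = |(118 − j71.4)/(218 − j71.4)| = 0.601
|Γ|² = 0.361
P_refl = |Γ|²·P_inc = 26.1 W, P_del = (1 − |Γ|²)·P_inc = 46 W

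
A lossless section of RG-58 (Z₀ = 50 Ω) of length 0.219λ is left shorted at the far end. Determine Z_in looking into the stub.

Z_in ≈ +j253 Ω

βl = 2π × 0.219 = 78.8°
tan(βl) = 5.07
For a shorted stub, Z_in = jZ_0·tan(βl)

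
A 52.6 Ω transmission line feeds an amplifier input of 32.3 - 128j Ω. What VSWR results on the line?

Γ = (Z_L − Z_0)/(Z_L + Z_0) = (-20.3 − j128)/(84.9 − j128)
|Γ| = 130/154 = 0.844
VSWR = (1 + |Γ|)/(1 − |Γ|) = 1.84/0.156

VSWR ≈ 11.8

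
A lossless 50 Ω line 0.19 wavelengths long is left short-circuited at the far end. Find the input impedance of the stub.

Z_in ≈ +j126 Ω

βl = 2π × 0.19 = 68.4°
tan(βl) = 2.53
For a short-circuited stub, Z_in = jZ_0·tan(βl)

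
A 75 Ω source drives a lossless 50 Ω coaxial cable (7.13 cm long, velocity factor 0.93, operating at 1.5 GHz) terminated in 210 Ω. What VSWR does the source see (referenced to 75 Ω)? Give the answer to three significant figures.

λ = v/f = 0.93·c / 1.5 GHz = 0.186 m
βl = 2π·l/λ = 2π × 0.383 = 138°
tan(βl) = -0.9
Z_in = Z_0·(Z_L + jZ_0·tanβl)/(Z_0 + jZ_L·tanβl) = 24.9 + j49 Ω
Γ_s = (Z_in − Z_s)/(Z_in + Z_s) = (-50.1 + j49)/(99.9 + j49), |Γ_s| = 0.63
VSWR = (1 + |Γ_s|)/(1 − |Γ_s|)

VSWR ≈ 4.41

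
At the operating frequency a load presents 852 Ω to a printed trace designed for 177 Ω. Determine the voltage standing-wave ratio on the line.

VSWR ≈ 4.81

Γ = (852 − 177)/(852 + 177) = 0.656
VSWR = (1 + 0.656)/(1 − 0.656)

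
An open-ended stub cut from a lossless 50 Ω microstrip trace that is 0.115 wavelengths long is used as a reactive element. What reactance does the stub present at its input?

βl = 2π × 0.115 = 41.4°
tan(βl) = 0.882
For an open-ended stub, Z_in = −jZ_0·cot(βl) = −jZ_0/tan(βl)

X_in ≈ -56.7 Ω (capacitive)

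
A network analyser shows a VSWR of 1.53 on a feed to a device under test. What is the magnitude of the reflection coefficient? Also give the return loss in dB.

|Γ| ≈ 0.209; return loss ≈ 13.6 dB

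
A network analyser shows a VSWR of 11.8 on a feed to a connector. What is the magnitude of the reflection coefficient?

|Γ| = (S − 1)/(S + 1) = (11.8 − 1)/(11.8 + 1) = 10.8/12.8

|Γ| ≈ 0.844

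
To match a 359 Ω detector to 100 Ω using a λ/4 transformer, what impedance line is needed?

Z_qwt = √(Z_0·R_L) = √(100 × 359) = √35900

Z_qwt ≈ 189 Ω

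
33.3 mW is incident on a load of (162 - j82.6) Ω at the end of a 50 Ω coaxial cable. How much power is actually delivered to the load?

|Γ| = |(112 − j82.6)/(212 − j82.6)| = 0.612
|Γ|² = 0.374
P_refl = |Γ|²·P_inc = 12.5 mW, P_del = (1 − |Γ|²)·P_inc = 20.8 mW

P_delivered ≈ 20.8 mW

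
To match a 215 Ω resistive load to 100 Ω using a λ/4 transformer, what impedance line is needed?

Z_qwt ≈ 147 Ω

Z_qwt = √(Z_0·R_L) = √(100 × 215) = √21500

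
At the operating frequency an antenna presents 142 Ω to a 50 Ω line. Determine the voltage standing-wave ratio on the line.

VSWR ≈ 2.84

For a purely resistive load, VSWR = R_L/Z_0 or Z_0/R_L (whichever > 1) = 142/50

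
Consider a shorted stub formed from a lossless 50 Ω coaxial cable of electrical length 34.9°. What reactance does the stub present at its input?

X_in ≈ 34.9 Ω (inductive)

tan(βl) = 0.698
For a shorted stub, Z_in = jZ_0·tan(βl)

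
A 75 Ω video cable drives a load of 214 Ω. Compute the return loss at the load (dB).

RL ≈ 6.36 dB

Γ = (214 − 75)/(214 + 75) = 0.481
RL = −20·log₁₀|Γ| = −20·log₁₀(0.481)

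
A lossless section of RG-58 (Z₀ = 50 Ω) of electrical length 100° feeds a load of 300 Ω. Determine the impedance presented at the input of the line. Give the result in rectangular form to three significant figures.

tan(βl) = tan(100°) = -5.67
Z_in = Z_0·(Z_L + jZ_0·tanβl)/(Z_0 + jZ_L·tanβl)
     = 50·(300 − j284)/(50 − j1700)

Z_in ≈ 8.59 + j8.56 Ω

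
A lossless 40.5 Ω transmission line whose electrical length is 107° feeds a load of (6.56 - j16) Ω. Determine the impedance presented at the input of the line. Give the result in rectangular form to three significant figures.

Z_in ≈ 210 + j128 Ω

tan(βl) = tan(107°) = -3.27
Z_in = Z_0·(Z_L + jZ_0·tanβl)/(Z_0 + jZ_L·tanβl)
     = 40.5·(6.56 − j148)/(-11.8 − j21.5)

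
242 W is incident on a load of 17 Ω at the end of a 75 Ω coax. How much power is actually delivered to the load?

P_delivered ≈ 146 W

Γ = (17 − 75)/(17 + 75) = -0.63
|Γ|² = 0.397
P_refl = |Γ|²·P_inc = 96.2 W, P_del = (1 − |Γ|²)·P_inc = 146 W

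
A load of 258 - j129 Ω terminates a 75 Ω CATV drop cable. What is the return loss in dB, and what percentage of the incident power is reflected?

RL ≈ 4.06 dB; 39.3% of incident power reflected

Γ = (183 − j129)/(333 − j129), |Γ| = 0.627
RL = −20·log₁₀(0.627) = 4.06 dB
P_refl/P_inc = |Γ|² = 0.393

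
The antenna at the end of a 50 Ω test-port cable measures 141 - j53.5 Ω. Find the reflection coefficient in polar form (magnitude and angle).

Γ ≈ 0.532 ∠ -14.8°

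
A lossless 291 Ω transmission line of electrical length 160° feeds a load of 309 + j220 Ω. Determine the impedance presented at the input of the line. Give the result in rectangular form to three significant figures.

tan(βl) = tan(160°) = -0.364
Z_in = Z_0·(Z_L + jZ_0·tanβl)/(Z_0 + jZ_L·tanβl)
     = 291·(309 + j114)/(371 − j112)

Z_in ≈ 197 + j149 Ω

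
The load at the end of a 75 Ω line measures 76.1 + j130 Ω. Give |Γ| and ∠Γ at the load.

Γ = (Z_L − Z_0)/(Z_L + Z_0) = (1.1 + j130)/(151.1 + j130)
|Γ| = 130/199 = 0.652

Γ ≈ 0.652 ∠ 48.8°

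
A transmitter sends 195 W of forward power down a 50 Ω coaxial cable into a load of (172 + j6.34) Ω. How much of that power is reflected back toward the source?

|Γ| = |(122 + j6.34)/(222 + j6.34)| = 0.55
|Γ|² = 0.303
P_refl = |Γ|²·P_inc = 59 W, P_del = (1 − |Γ|²)·P_inc = 136 W

P_reflected ≈ 59 W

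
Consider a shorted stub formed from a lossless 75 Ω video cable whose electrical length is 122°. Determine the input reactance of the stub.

tan(βl) = -1.6
For a shorted stub, Z_in = jZ_0·tan(βl)

X_in ≈ -120 Ω (capacitive)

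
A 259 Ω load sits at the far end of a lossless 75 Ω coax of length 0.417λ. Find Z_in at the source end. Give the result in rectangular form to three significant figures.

βl = 2π × 0.417 = 150°
tan(βl) = tan(150°) = -0.575
Z_in = Z_0·(Z_L + jZ_0·tanβl)/(Z_0 + jZ_L·tanβl)
     = 75·(259 − j43.1)/(75 − j149)

Z_in ≈ 69.8 + j95.4 Ω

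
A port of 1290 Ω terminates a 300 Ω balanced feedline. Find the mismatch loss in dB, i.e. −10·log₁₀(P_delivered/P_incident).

mismatch loss ≈ 2.13 dB

Γ = (1290 − 300)/(1290 + 300) = 0.623
|Γ|² = 0.388, so P_del/P_inc = 1 − |Γ|² = 0.612
ML = −10·log₁₀(1 − |Γ|²)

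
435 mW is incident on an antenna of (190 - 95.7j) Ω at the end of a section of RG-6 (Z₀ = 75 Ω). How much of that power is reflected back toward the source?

P_reflected ≈ 123 mW

|Γ| = |(115 − j95.7)/(265 − j95.7)| = 0.531
|Γ|² = 0.282
P_refl = |Γ|²·P_inc = 123 mW, P_del = (1 − |Γ|²)·P_inc = 312 mW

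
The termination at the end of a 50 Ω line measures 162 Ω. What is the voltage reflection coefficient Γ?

Γ = 0.528

Γ = (Z_L − Z_0)/(Z_L + Z_0) = (162 − 50)/(162 + 50) = 112/212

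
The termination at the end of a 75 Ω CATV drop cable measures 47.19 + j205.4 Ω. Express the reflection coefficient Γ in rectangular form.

Γ = (Z_L − Z_0)/(Z_L + Z_0) = (-27.81 + j205.4)/(122.2 + j205.4)

Γ ≈ 0.679 + j0.539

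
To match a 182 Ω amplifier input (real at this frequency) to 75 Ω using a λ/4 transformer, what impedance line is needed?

Z_qwt ≈ 117 Ω

Z_qwt = √(Z_0·R_L) = √(75 × 182) = √13650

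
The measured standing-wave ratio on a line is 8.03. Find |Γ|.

|Γ| = (S − 1)/(S + 1) = (8.03 − 1)/(8.03 + 1) = 7.03/9.03

|Γ| ≈ 0.779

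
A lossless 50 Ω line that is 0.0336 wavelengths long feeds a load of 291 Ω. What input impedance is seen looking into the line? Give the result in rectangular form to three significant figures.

Z_in ≈ 119 − j138 Ω

βl = 2π × 0.0336 = 12.1°
tan(βl) = tan(12.1°) = 0.214
Z_in = Z_0·(Z_L + jZ_0·tanβl)/(Z_0 + jZ_L·tanβl)
     = 50·(291 + j10.7)/(50 + j62.4)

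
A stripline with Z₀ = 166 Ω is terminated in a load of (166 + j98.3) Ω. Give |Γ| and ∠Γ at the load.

Γ ≈ 0.284 ∠ 73.5°

Γ = (Z_L − Z_0)/(Z_L + Z_0) = (0 + j98.3)/(332 + j98.3)
|Γ| = 98.3/346 = 0.284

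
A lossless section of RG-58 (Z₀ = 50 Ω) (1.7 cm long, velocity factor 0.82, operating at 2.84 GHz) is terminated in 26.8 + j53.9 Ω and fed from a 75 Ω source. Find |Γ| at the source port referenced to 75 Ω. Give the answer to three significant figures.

λ = v/f = 0.82·c / 2.84 GHz = 0.0866 m
βl = 2π·l/λ = 2π × 0.196 = 70.7°
tan(βl) = 2.85
Z_in = Z_0·(Z_L + jZ_0·tanβl)/(Z_0 + jZ_L·tanβl) = 36.9 − j67.6 Ω
Γ_s = (Z_in − Z_s)/(Z_in + Z_s) = (-38.1 − j67.6)/(112 − j67.6), |Γ_s| = 0.594

|Γ| ≈ 0.594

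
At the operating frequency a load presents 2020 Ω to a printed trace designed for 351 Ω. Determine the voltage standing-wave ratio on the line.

VSWR ≈ 5.75

For a purely resistive load, VSWR = R_L/Z_0 or Z_0/R_L (whichever > 1) = 2020/351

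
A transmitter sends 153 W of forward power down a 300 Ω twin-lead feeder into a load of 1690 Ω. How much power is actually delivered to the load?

Γ = (1690 − 300)/(1690 + 300) = 0.698
|Γ|² = 0.488
P_refl = |Γ|²·P_inc = 74.6 W, P_del = (1 − |Γ|²)·P_inc = 78.4 W

P_delivered ≈ 78.4 W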